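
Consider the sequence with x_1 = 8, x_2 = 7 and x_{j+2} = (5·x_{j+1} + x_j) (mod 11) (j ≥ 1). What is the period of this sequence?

We have x_1 = 8,  x_2 = 7,  x_3 = 10,  x_4 = 2,  x_5 = 9,  x_6 = 3,  x_7 = 2,  x_8 = 2,  x_9 = 1,  x_{10} = 7,  x_{11} = 3,  x_{12} = 0,  x_{13} = 3,  x_{14} = 4,  x_{15} = 1,  x_{16} = 9,  x_{17} = 2,  x_{18} = 8,  x_{19} = 9,  x_{20} = 9,  x_{21} = 10,  x_{22} = 4,  x_{23} = 8,  x_{24} = 0,  x_{25} = 8,  x_{26} = 7.
Since (x_{25}, x_{26}) = (x_1, x_2) = (8, 7) (two consecutive terms determine the rest), the sequence is periodic with period 24.

24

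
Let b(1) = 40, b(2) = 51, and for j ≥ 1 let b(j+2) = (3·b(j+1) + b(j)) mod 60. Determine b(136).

30

b(1) = 40; b(2) = 51; b(3) = 13; b(4) = 30; b(5) = 43; b(6) = 39; b(7) = 40; b(8) = 39; b(9) = 37; b(10) = 30; b(11) = 7; b(12) = 51; b(13) = 40; b(14) = 51.
The sequence repeats with period 12.
So b(136) = b(1 + ((136-1) mod 12)) = b(4) = 30.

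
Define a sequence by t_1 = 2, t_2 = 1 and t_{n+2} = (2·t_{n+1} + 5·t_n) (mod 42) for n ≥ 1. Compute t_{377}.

22

Computing terms: t_1 = 2,  t_2 = 1,  t_3 = 12,  t_4 = 29,  t_5 = 34,  t_6 = 3,  t_7 = 8,  t_8 = 31,  t_9 = 18,  t_{10} = 23,  t_{11} = 10,  t_{12} = 9,  t_{13} = 26,  t_{14} = 13,  t_{15} = 30,  t_{16} = 41,  t_{17} = 22,  t_{18} = 39,  t_{19} = 20,  t_{20} = 25,  t_{21} = 24,  t_{22} = 5,  t_{23} = 4,  t_{24} = 33,  t_{25} = 2,  t_{26} = 1.
Since (t_{25}, t_{26}) = (t_1, t_2) = (2, 1) (two consecutive terms determine the rest), the sequence is periodic with period 24.
(377 - 1) mod 24 = 16, so t_{377} = t_{17} = 22.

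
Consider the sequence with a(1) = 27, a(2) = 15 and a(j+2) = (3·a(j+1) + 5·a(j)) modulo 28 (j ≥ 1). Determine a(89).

1

Listing terms: a(1) = 27,  a(2) = 15,  a(3) = 12,  a(4) = 27,  a(5) = 1,  a(6) = 26,  a(7) = 27,  a(8) = 15.
The sequence repeats with period 6.
So a(89) = a(1 + ((89-1) mod 6)) = a(5) = 1.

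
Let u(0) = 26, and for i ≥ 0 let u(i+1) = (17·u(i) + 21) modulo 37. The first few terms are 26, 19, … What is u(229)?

25

u(0) = 26,  u(1) = 19,  u(2) = 11,  u(3) = 23,  u(4) = 5,  u(5) = 32,  u(6) = 10,  u(7) = 6,  u(8) = 12,  u(9) = 3,  u(10) = 35,  u(11) = 24,  u(12) = 22,  u(13) = 25,  u(14) = 2,  u(15) = 18,  u(16) = 31,  u(17) = 30,  u(18) = 13,  u(19) = 20,  u(20) = 28,  u(21) = 16,  u(22) = 34,  u(23) = 7,  u(24) = 29,  u(25) = 33,  u(26) = 27,  u(27) = 36,  u(28) = 4,  u(29) = 15,  u(30) = 17,  u(31) = 14,  u(32) = 0,  u(33) = 21,  u(34) = 8,  u(35) = 9,  u(36) = 26.
Since u(36) = u(0) = 26, the sequence is periodic with period 36.
(229 - 0) mod 36 = 13, so u(229) = u(13) = 25.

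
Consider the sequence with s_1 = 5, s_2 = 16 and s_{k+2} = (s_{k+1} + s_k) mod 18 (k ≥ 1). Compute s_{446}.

s_1 = 5; s_2 = 16; s_3 = 3; s_4 = 1; s_5 = 4; s_6 = 5; s_7 = 9; s_8 = 14; s_9 = 5; s_{10} = 1; s_{11} = 6; s_{12} = 7; s_{13} = 13; s_{14} = 2; s_{15} = 15; s_{16} = 17; s_{17} = 14; s_{18} = 13; s_{19} = 9; s_{20} = 4; s_{21} = 13; s_{22} = 17; s_{23} = 12; s_{24} = 11; s_{25} = 5; s_{26} = 16.
The sequence repeats with period 24.
So s_{446} = s_{1 + ((446-1) mod 24)} = s_{14} = 2.

2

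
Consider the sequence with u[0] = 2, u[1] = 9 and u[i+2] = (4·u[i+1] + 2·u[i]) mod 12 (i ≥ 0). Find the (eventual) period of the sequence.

Listing terms: u[0] = 2,  u[1] = 9,  u[2] = 4,  u[3] = 10,  u[4] = 0,  u[5] = 8,  u[6] = 8,  u[7] = 0,  u[8] = 4,  u[9] = 4,  u[10] = 0,  u[11] = 8.
Since (u[10], u[11]) = (u[4], u[5]) = (0, 8) (two consecutive terms determine the rest), the sequence is eventually periodic: after a pre-period of length 4 it cycles with period 6.

6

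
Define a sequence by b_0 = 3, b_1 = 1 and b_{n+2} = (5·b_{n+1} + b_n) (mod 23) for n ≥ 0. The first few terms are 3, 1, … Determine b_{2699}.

Computing terms: b_0 = 3,  b_1 = 1,  b_2 = 8,  b_3 = 18,  b_4 = 6,  b_5 = 2,  b_6 = 16,  b_7 = 13,  b_8 = 12,  b_9 = 4,  b_{10} = 9,  b_{11} = 3,  b_{12} = 1.
Since (b_{11}, b_{12}) = (b_0, b_1) = (3, 1) (two consecutive terms determine the rest), the sequence is periodic with period 11.
(2699 - 0) mod 11 = 4, so b_{2699} = b_4 = 6.

6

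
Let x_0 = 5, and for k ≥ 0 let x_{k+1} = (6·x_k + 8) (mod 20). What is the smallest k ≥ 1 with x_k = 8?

x_0 = 5, x_1 = 18, x_2 = 16, x_3 = 4, x_4 = 12, x_5 = 0, x_6 = 8, x_7 = 16.
Since x_7 = x_2 = 16, the sequence is eventually periodic: after a pre-period of length 2 it cycles with period 5.
The value 8 first appears (with k ≥ 1) at x_6.

6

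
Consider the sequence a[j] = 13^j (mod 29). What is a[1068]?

Listing terms: a[0] = 1,  a[1] = 13,  a[2] = 24,  a[3] = 22,  a[4] = 25,  a[5] = 6,  a[6] = 20,  a[7] = 28,  a[8] = 16,  a[9] = 5,  a[10] = 7,  a[11] = 4,  a[12] = 23,  a[13] = 9,  a[14] = 1.
Since a[14] = a[0] = 1, the sequence is periodic with period 14.
(1068 - 0) mod 14 = 4, so a[1068] = a[4] = 25.

25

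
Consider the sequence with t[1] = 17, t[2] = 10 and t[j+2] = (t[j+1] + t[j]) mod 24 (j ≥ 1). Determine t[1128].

Computing terms: t[1] = 17; t[2] = 10; t[3] = 3; t[4] = 13; t[5] = 16; t[6] = 5; t[7] = 21; t[8] = 2; t[9] = 23; t[10] = 1; t[11] = 0; t[12] = 1; t[13] = 1; t[14] = 2; t[15] = 3; t[16] = 5; t[17] = 8; t[18] = 13; t[19] = 21; t[20] = 10; t[21] = 7; t[22] = 17; t[23] = 0; t[24] = 17; t[25] = 17; t[26] = 10.
Since (t[25], t[26]) = (t[1], t[2]) = (17, 10) (two consecutive terms determine the rest), the sequence is periodic with period 24.
So t[1128] = t[1 + ((1128-1) mod 24)] = t[24] = 17.

17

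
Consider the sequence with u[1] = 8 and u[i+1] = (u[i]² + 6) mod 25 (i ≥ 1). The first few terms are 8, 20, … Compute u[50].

20

Computing terms: u[1] = 8; u[2] = 20; u[3] = 6; u[4] = 17; u[5] = 20.
Since u[5] = u[2] = 20, the sequence is eventually periodic: after a pre-period of length 1 it cycles with period 3.
For i ≥ 2, u[i] depends only on (i - 2) mod 3. (50 - 2) mod 3 = 0, so u[50] = u[2] = 20.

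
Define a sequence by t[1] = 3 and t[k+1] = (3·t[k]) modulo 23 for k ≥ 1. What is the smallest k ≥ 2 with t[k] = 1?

11

t[1] = 3; t[2] = 9; t[3] = 4; t[4] = 12; t[5] = 13; t[6] = 16; t[7] = 2; t[8] = 6; t[9] = 18; t[10] = 8; t[11] = 1; t[12] = 3.
Since t[12] = t[1] = 3, the sequence is periodic with period 11.
The value 1 first appears (with k ≥ 2) at t[11].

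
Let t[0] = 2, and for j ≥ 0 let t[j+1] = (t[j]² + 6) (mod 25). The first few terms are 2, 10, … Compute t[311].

6

Computing terms: t[0] = 2; t[1] = 10; t[2] = 6; t[3] = 17; t[4] = 20; t[5] = 6.
Since t[5] = t[2] = 6, the sequence is eventually periodic: after a pre-period of length 2 it cycles with period 3.
For j ≥ 2, t[j] depends only on (j - 2) mod 3. (311 - 2) mod 3 = 0, so t[311] = t[2] = 6.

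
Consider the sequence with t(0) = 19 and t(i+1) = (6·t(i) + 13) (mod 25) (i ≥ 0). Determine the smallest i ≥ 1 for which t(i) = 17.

Listing terms: t(0) = 19; t(1) = 2; t(2) = 0; t(3) = 13; t(4) = 16; t(5) = 9; t(6) = 17; t(7) = 15; t(8) = 3; t(9) = 6; t(10) = 24; t(11) = 7; t(12) = 5; t(13) = 18; t(14) = 21; t(15) = 14; t(16) = 22; t(17) = 20; t(18) = 8; t(19) = 11; t(20) = 4; t(21) = 12; t(22) = 10; t(23) = 23; t(24) = 1; t(25) = 19.
The sequence repeats with period 25.
The value 17 first appears (with i ≥ 1) at t(6).

6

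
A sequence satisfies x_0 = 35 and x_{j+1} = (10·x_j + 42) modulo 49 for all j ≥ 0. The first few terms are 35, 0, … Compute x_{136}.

Computing terms: x_0 = 35; x_1 = 0; x_2 = 42; x_3 = 21; x_4 = 7; x_5 = 14; x_6 = 35.
Since x_6 = x_0 = 35, the sequence is periodic with period 6.
So x_{136} = x_{0 + ((136-0) mod 6)} = x_4 = 7.

7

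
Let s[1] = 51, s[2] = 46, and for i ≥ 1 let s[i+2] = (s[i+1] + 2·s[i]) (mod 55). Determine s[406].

26

Computing terms: s[1] = 51,  s[2] = 46,  s[3] = 38,  s[4] = 20,  s[5] = 41,  s[6] = 26,  s[7] = 53,  s[8] = 50,  s[9] = 46,  s[10] = 36,  s[11] = 18,  s[12] = 35,  s[13] = 16,  s[14] = 31,  s[15] = 8,  s[16] = 15,  s[17] = 31,  s[18] = 6,  s[19] = 13,  s[20] = 25,  s[21] = 51,  s[22] = 46.
The sequence repeats with period 20.
So s[406] = s[1 + ((406-1) mod 20)] = s[6] = 26.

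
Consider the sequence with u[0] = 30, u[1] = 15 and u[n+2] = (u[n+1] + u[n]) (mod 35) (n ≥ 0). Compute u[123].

We have u[0] = 30,  u[1] = 15,  u[2] = 10,  u[3] = 25,  u[4] = 0,  u[5] = 25,  u[6] = 25,  u[7] = 15,  u[8] = 5,  u[9] = 20,  u[10] = 25,  u[11] = 10,  u[12] = 0,  u[13] = 10,  u[14] = 10,  u[15] = 20,  u[16] = 30,  u[17] = 15.
Since (u[16], u[17]) = (u[0], u[1]) = (30, 15) (two consecutive terms determine the rest), the sequence is periodic with period 16.
So u[123] = u[0 + ((123-0) mod 16)] = u[11] = 10.

10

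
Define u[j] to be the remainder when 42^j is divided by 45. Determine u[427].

18

Listing terms: u[1] = 42,  u[2] = 9,  u[3] = 18,  u[4] = 36,  u[5] = 27,  u[6] = 9.
Since u[6] = u[2] = 9, the sequence is eventually periodic: after a pre-period of length 1 it cycles with period 4.
For j ≥ 2, u[j] depends only on (j - 2) mod 4. (427 - 2) mod 4 = 1, so u[427] = u[3] = 18.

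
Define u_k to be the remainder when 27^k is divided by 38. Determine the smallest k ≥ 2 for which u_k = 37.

Computing terms: u_1 = 27, u_2 = 7, u_3 = 37, u_4 = 11, u_5 = 31, u_6 = 1, u_7 = 27.
The sequence repeats with period 6.
The value 37 first appears (with k ≥ 2) at u_3.

3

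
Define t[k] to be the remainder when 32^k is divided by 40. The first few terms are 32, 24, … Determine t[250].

We have t[1] = 32,  t[2] = 24,  t[3] = 8,  t[4] = 16,  t[5] = 32.
The sequence repeats with period 4.
(250 - 1) mod 4 = 1, so t[250] = t[2] = 24.

24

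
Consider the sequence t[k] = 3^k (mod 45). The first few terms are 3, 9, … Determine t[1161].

18

t[1] = 3; t[2] = 9; t[3] = 27; t[4] = 36; t[5] = 18; t[6] = 9.
Since t[6] = t[2] = 9, the sequence is eventually periodic: after a pre-period of length 1 it cycles with period 4.
For k ≥ 2, t[k] depends only on (k - 2) mod 4. (1161 - 2) mod 4 = 3, so t[1161] = t[5] = 18.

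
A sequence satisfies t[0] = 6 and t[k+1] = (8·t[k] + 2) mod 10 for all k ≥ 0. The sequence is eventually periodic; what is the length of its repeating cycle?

4

Listing terms: t[0] = 6; t[1] = 0; t[2] = 2; t[3] = 8; t[4] = 6.
Since t[4] = t[0] = 6, the sequence is periodic with period 4.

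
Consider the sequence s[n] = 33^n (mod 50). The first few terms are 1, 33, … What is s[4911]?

Listing terms: s[0] = 1; s[1] = 33; s[2] = 39; s[3] = 37; s[4] = 21; s[5] = 43; s[6] = 19; s[7] = 27; s[8] = 41; s[9] = 3; s[10] = 49; s[11] = 17; s[12] = 11; s[13] = 13; s[14] = 29; s[15] = 7; s[16] = 31; s[17] = 23; s[18] = 9; s[19] = 47; s[20] = 1.
Since s[20] = s[0] = 1, the sequence is periodic with period 20.
So s[4911] = s[0 + ((4911-0) mod 20)] = s[11] = 17.

17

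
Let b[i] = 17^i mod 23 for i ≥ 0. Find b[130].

Computing terms: b[0] = 1,  b[1] = 17,  b[2] = 13,  b[3] = 14,  b[4] = 8,  b[5] = 21,  b[6] = 12,  b[7] = 20,  b[8] = 18,  b[9] = 7,  b[10] = 4,  b[11] = 22,  b[12] = 6,  b[13] = 10,  b[14] = 9,  b[15] = 15,  b[16] = 2,  b[17] = 11,  b[18] = 3,  b[19] = 5,  b[20] = 16,  b[21] = 19,  b[22] = 1.
The sequence repeats with period 22.
(130 - 0) mod 22 = 20, so b[130] = b[20] = 16.

16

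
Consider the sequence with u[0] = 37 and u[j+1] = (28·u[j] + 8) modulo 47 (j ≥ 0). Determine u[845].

17

Listing terms: u[0] = 37; u[1] = 10; u[2] = 6; u[3] = 35; u[4] = 1; u[5] = 36; u[6] = 29; u[7] = 21; u[8] = 32; u[9] = 11; u[10] = 34; u[11] = 20; u[12] = 4; u[13] = 26; u[14] = 31; u[15] = 30; u[16] = 2; u[17] = 17; u[18] = 14; u[19] = 24; u[20] = 22; u[21] = 13; u[22] = 43; u[23] = 37.
Since u[23] = u[0] = 37, the sequence is periodic with period 23.
(845 - 0) mod 23 = 17, so u[845] = u[17] = 17.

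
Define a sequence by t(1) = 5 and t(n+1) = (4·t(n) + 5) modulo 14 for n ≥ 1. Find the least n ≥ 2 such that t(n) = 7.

3

t(1) = 5, t(2) = 11, t(3) = 7, t(4) = 5.
The sequence repeats with period 3.
The value 7 first appears (with n ≥ 2) at t(3).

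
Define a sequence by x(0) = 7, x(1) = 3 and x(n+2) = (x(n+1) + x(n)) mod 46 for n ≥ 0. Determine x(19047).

Listing terms: x(0) = 7, x(1) = 3, x(2) = 10, x(3) = 13, x(4) = 23, x(5) = 36, x(6) = 13, x(7) = 3, x(8) = 16, x(9) = 19, x(10) = 35, x(11) = 8, x(12) = 43, x(13) = 5, x(14) = 2, x(15) = 7, x(16) = 9, x(17) = 16, x(18) = 25, x(19) = 41, x(20) = 20, x(21) = 15, x(22) = 35, x(23) = 4, x(24) = 39, x(25) = 43, x(26) = 36, x(27) = 33, x(28) = 23, x(29) = 10, x(30) = 33, x(31) = 43, x(32) = 30, x(33) = 27, x(34) = 11, x(35) = 38, x(36) = 3, x(37) = 41, x(38) = 44, x(39) = 39, x(40) = 37, x(41) = 30, x(42) = 21, x(43) = 5, x(44) = 26, x(45) = 31, x(46) = 11, x(47) = 42, x(48) = 7, x(49) = 3.
Since (x(48), x(49)) = (x(0), x(1)) = (7, 3) (two consecutive terms determine the rest), the sequence is periodic with period 48.
So x(19047) = x(0 + ((19047-0) mod 48)) = x(39) = 39.

39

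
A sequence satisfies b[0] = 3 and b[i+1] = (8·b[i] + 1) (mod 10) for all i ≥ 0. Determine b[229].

5

Computing terms: b[0] = 3, b[1] = 5, b[2] = 1, b[3] = 9, b[4] = 3.
The sequence repeats with period 4.
So b[229] = b[0 + ((229-0) mod 4)] = b[1] = 5.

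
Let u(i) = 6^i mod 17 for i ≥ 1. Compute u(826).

Listing terms: u(1) = 6,  u(2) = 2,  u(3) = 12,  u(4) = 4,  u(5) = 7,  u(6) = 8,  u(7) = 14,  u(8) = 16,  u(9) = 11,  u(10) = 15,  u(11) = 5,  u(12) = 13,  u(13) = 10,  u(14) = 9,  u(15) = 3,  u(16) = 1,  u(17) = 6.
Since u(17) = u(1) = 6, the sequence is periodic with period 16.
So u(826) = u(1 + ((826-1) mod 16)) = u(10) = 15.

15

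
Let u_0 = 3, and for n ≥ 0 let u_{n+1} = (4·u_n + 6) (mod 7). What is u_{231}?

We have u_0 = 3, u_1 = 4, u_2 = 1, u_3 = 3.
The sequence repeats with period 3.
So u_{231} = u_{0 + ((231-0) mod 3)} = u_0 = 3.

3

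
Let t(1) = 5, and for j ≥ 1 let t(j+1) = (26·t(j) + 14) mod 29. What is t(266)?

4

We have t(1) = 5,  t(2) = 28,  t(3) = 17,  t(4) = 21,  t(5) = 9,  t(6) = 16,  t(7) = 24,  t(8) = 0,  t(9) = 14,  t(10) = 1,  t(11) = 11,  t(12) = 10,  t(13) = 13,  t(14) = 4,  t(15) = 2,  t(16) = 8,  t(17) = 19,  t(18) = 15,  t(19) = 27,  t(20) = 20,  t(21) = 12,  t(22) = 7,  t(23) = 22,  t(24) = 6,  t(25) = 25,  t(26) = 26,  t(27) = 23,  t(28) = 3,  t(29) = 5.
The sequence repeats with period 28.
(266 - 1) mod 28 = 13, so t(266) = t(14) = 4.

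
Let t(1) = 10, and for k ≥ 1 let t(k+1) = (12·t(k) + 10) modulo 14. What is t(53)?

Computing terms: t(1) = 10,  t(2) = 4,  t(3) = 2,  t(4) = 6,  t(5) = 12,  t(6) = 0,  t(7) = 10.
The sequence repeats with period 6.
(53 - 1) mod 6 = 4, so t(53) = t(5) = 12.

12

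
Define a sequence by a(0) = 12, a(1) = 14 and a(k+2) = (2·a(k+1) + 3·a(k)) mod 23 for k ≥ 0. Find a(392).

We have a(0) = 12,  a(1) = 14,  a(2) = 18,  a(3) = 9,  a(4) = 3,  a(5) = 10,  a(6) = 6,  a(7) = 19,  a(8) = 10,  a(9) = 8,  a(10) = 0,  a(11) = 1,  a(12) = 2,  a(13) = 7,  a(14) = 20,  a(15) = 15,  a(16) = 21,  a(17) = 18,  a(18) = 7,  a(19) = 22,  a(20) = 19,  a(21) = 12,  a(22) = 12,  a(23) = 14.
The sequence repeats with period 22.
So a(392) = a(0 + ((392-0) mod 22)) = a(18) = 7.

7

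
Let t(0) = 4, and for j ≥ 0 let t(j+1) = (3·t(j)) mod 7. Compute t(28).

2

t(0) = 4; t(1) = 5; t(2) = 1; t(3) = 3; t(4) = 2; t(5) = 6; t(6) = 4.
The sequence repeats with period 6.
So t(28) = t(0 + ((28-0) mod 6)) = t(4) = 2.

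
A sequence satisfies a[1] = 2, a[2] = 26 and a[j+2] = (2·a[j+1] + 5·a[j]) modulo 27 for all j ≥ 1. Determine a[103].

11

We have a[1] = 2,  a[2] = 26,  a[3] = 8,  a[4] = 11,  a[5] = 8,  a[6] = 17,  a[7] = 20,  a[8] = 17,  a[9] = 26,  a[10] = 2,  a[11] = 26.
Since (a[10], a[11]) = (a[1], a[2]) = (2, 26) (two consecutive terms determine the rest), the sequence is periodic with period 9.
(103 - 1) mod 9 = 3, so a[103] = a[4] = 11.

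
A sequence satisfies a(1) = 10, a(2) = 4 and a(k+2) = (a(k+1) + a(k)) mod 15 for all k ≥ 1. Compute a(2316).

a(1) = 10,  a(2) = 4,  a(3) = 14,  a(4) = 3,  a(5) = 2,  a(6) = 5,  a(7) = 7,  a(8) = 12,  a(9) = 4,  a(10) = 1,  a(11) = 5,  a(12) = 6,  a(13) = 11,  a(14) = 2,  a(15) = 13,  a(16) = 0,  a(17) = 13,  a(18) = 13,  a(19) = 11,  a(20) = 9,  a(21) = 5,  a(22) = 14,  a(23) = 4,  a(24) = 3,  a(25) = 7,  a(26) = 10,  a(27) = 2,  a(28) = 12,  a(29) = 14,  a(30) = 11,  a(31) = 10,  a(32) = 6,  a(33) = 1,  a(34) = 7,  a(35) = 8,  a(36) = 0,  a(37) = 8,  a(38) = 8,  a(39) = 1,  a(40) = 9,  a(41) = 10,  a(42) = 4.
Since (a(41), a(42)) = (a(1), a(2)) = (10, 4) (two consecutive terms determine the rest), the sequence is periodic with period 40.
(2316 - 1) mod 40 = 35, so a(2316) = a(36) = 0.

0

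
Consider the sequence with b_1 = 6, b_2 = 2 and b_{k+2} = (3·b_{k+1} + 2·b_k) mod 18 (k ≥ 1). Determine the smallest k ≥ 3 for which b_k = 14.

b_1 = 6, b_2 = 2, b_3 = 0, b_4 = 4, b_5 = 12, b_6 = 8, b_7 = 12, b_8 = 16, b_9 = 0, b_{10} = 14, b_{11} = 6, b_{12} = 10, b_{13} = 6, b_{14} = 2.
Since (b_{13}, b_{14}) = (b_1, b_2) = (6, 2) (two consecutive terms determine the rest), the sequence is periodic with period 12.
The value 14 first appears (with k ≥ 3) at b_{10}.

10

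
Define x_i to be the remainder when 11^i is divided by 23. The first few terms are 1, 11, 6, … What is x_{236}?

x_0 = 1, x_1 = 11, x_2 = 6, x_3 = 20, x_4 = 13, x_5 = 5, x_6 = 9, x_7 = 7, x_8 = 8, x_9 = 19, x_{10} = 2, x_{11} = 22, x_{12} = 12, x_{13} = 17, x_{14} = 3, x_{15} = 10, x_{16} = 18, x_{17} = 14, x_{18} = 16, x_{19} = 15, x_{20} = 4, x_{21} = 21, x_{22} = 1.
The sequence repeats with period 22.
So x_{236} = x_{0 + ((236-0) mod 22)} = x_{16} = 18.

18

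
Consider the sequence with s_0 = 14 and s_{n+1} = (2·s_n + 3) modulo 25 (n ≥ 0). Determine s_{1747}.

23

We have s_0 = 14; s_1 = 6; s_2 = 15; s_3 = 8; s_4 = 19; s_5 = 16; s_6 = 10; s_7 = 23; s_8 = 24; s_9 = 1; s_{10} = 5; s_{11} = 13; s_{12} = 4; s_{13} = 11; s_{14} = 0; s_{15} = 3; s_{16} = 9; s_{17} = 21; s_{18} = 20; s_{19} = 18; s_{20} = 14.
The sequence repeats with period 20.
(1747 - 0) mod 20 = 7, so s_{1747} = s_7 = 23.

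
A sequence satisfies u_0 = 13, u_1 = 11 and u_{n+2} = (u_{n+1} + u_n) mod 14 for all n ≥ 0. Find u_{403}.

7

u_0 = 13,  u_1 = 11,  u_2 = 10,  u_3 = 7,  u_4 = 3,  u_5 = 10,  u_6 = 13,  u_7 = 9,  u_8 = 8,  u_9 = 3,  u_{10} = 11,  u_{11} = 0,  u_{12} = 11,  u_{13} = 11,  u_{14} = 8,  u_{15} = 5,  u_{16} = 13,  u_{17} = 4,  u_{18} = 3,  u_{19} = 7,  u_{20} = 10,  u_{21} = 3,  u_{22} = 13,  u_{23} = 2,  u_{24} = 1,  u_{25} = 3,  u_{26} = 4,  u_{27} = 7,  u_{28} = 11,  u_{29} = 4,  u_{30} = 1,  u_{31} = 5,  u_{32} = 6,  u_{33} = 11,  u_{34} = 3,  u_{35} = 0,  u_{36} = 3,  u_{37} = 3,  u_{38} = 6,  u_{39} = 9,  u_{40} = 1,  u_{41} = 10,  u_{42} = 11,  u_{43} = 7,  u_{44} = 4,  u_{45} = 11,  u_{46} = 1,  u_{47} = 12,  u_{48} = 13,  u_{49} = 11.
Since (u_{48}, u_{49}) = (u_0, u_1) = (13, 11) (two consecutive terms determine the rest), the sequence is periodic with period 48.
(403 - 0) mod 48 = 19, so u_{403} = u_{19} = 7.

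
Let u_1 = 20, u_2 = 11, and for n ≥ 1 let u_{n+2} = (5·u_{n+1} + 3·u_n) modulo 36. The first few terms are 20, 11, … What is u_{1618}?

32

Computing terms: u_1 = 20,  u_2 = 11,  u_3 = 7,  u_4 = 32,  u_5 = 1,  u_6 = 29,  u_7 = 4,  u_8 = 35,  u_9 = 7,  u_{10} = 32.
Since (u_9, u_{10}) = (u_3, u_4) = (7, 32) (two consecutive terms determine the rest), the sequence is eventually periodic: after a pre-period of length 2 it cycles with period 6.
For n ≥ 3, u_n depends only on (n - 3) mod 6. (1618 - 3) mod 6 = 1, so u_{1618} = u_4 = 32.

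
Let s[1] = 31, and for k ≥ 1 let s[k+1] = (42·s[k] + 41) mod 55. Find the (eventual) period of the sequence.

We have s[1] = 31, s[2] = 23, s[3] = 17, s[4] = 40, s[5] = 16, s[6] = 53, s[7] = 12, s[8] = 50, s[9] = 51, s[10] = 38, s[11] = 42, s[12] = 45, s[13] = 6, s[14] = 18, s[15] = 27, s[16] = 20, s[17] = 1, s[18] = 28, s[19] = 7, s[20] = 5, s[21] = 31.
The sequence repeats with period 20.

20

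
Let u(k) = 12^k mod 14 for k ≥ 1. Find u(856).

Computing terms: u(1) = 12, u(2) = 4, u(3) = 6, u(4) = 2, u(5) = 10, u(6) = 8, u(7) = 12.
Since u(7) = u(1) = 12, the sequence is periodic with period 6.
So u(856) = u(1 + ((856-1) mod 6)) = u(4) = 2.

2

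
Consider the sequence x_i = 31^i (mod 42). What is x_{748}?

Listing terms: x_0 = 1,  x_1 = 31,  x_2 = 37,  x_3 = 13,  x_4 = 25,  x_5 = 19,  x_6 = 1.
The sequence repeats with period 6.
So x_{748} = x_{0 + ((748-0) mod 6)} = x_4 = 25.

25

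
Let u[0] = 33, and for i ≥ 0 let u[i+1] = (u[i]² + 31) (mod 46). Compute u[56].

u[0] = 33,  u[1] = 16,  u[2] = 11,  u[3] = 14,  u[4] = 43,  u[5] = 40,  u[6] = 21,  u[7] = 12,  u[8] = 37,  u[9] = 20,  u[10] = 17,  u[11] = 44,  u[12] = 35,  u[13] = 14.
Since u[13] = u[3] = 14, the sequence is eventually periodic: after a pre-period of length 3 it cycles with period 10.
For i ≥ 3, u[i] depends only on (i - 3) mod 10. (56 - 3) mod 10 = 3, so u[56] = u[6] = 21.

21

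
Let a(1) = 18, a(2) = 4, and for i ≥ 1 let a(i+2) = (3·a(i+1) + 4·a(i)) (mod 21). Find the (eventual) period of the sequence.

a(1) = 18, a(2) = 4, a(3) = 0, a(4) = 16, a(5) = 6, a(6) = 19, a(7) = 18, a(8) = 4.
The sequence repeats with period 6.

6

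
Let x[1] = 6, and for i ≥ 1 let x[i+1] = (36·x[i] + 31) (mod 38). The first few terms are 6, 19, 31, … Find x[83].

Computing terms: x[1] = 6,  x[2] = 19,  x[3] = 31,  x[4] = 7,  x[5] = 17,  x[6] = 35,  x[7] = 37,  x[8] = 33,  x[9] = 3,  x[10] = 25,  x[11] = 19.
Since x[11] = x[2] = 19, the sequence is eventually periodic: after a pre-period of length 1 it cycles with period 9.
For i ≥ 2, x[i] depends only on (i - 2) mod 9. (83 - 2) mod 9 = 0, so x[83] = x[2] = 19.

19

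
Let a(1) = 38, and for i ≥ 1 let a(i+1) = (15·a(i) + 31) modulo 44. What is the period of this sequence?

10

Computing terms: a(1) = 38, a(2) = 29, a(3) = 26, a(4) = 25, a(5) = 10, a(6) = 5, a(7) = 18, a(8) = 37, a(9) = 14, a(10) = 21, a(11) = 38.
The sequence repeats with period 10.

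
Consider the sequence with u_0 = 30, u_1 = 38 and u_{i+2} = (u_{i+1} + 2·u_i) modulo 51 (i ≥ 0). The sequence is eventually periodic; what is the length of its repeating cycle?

We have u_0 = 30, u_1 = 38, u_2 = 47, u_3 = 21, u_4 = 13, u_5 = 4, u_6 = 30, u_7 = 38.
Since (u_6, u_7) = (u_0, u_1) = (30, 38) (two consecutive terms determine the rest), the sequence is periodic with period 6.

6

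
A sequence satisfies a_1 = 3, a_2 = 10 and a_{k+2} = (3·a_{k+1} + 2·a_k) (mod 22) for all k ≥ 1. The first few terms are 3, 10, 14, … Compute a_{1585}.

We have a_1 = 3; a_2 = 10; a_3 = 14; a_4 = 18; a_5 = 16; a_6 = 18; a_7 = 20; a_8 = 8; a_9 = 20; a_{10} = 10; a_{11} = 4; a_{12} = 10; a_{13} = 16; a_{14} = 2; a_{15} = 16; a_{16} = 8; a_{17} = 12; a_{18} = 8; a_{19} = 4; a_{20} = 6; a_{21} = 4; a_{22} = 2; a_{23} = 14; a_{24} = 2; a_{25} = 12; a_{26} = 18; a_{27} = 12; a_{28} = 6; a_{29} = 20; a_{30} = 6; a_{31} = 14; a_{32} = 10; a_{33} = 14.
Since (a_{32}, a_{33}) = (a_2, a_3) = (10, 14) (two consecutive terms determine the rest), the sequence is eventually periodic: after a pre-period of length 1 it cycles with period 30.
For k ≥ 2, a_k depends only on (k - 2) mod 30. (1585 - 2) mod 30 = 23, so a_{1585} = a_{25} = 12.

12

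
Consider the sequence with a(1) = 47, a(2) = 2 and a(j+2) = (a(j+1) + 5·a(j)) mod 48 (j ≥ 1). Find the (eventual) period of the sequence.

We have a(1) = 47, a(2) = 2, a(3) = 45, a(4) = 7, a(5) = 40, a(6) = 27, a(7) = 35, a(8) = 26, a(9) = 9, a(10) = 43, a(11) = 40, a(12) = 15, a(13) = 23, a(14) = 2, a(15) = 21, a(16) = 31, a(17) = 40, a(18) = 3, a(19) = 11, a(20) = 26, a(21) = 33, a(22) = 19, a(23) = 40, a(24) = 39, a(25) = 47, a(26) = 2.
The sequence repeats with period 24.

24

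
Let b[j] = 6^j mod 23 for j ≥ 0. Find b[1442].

6

b[0] = 1; b[1] = 6; b[2] = 13; b[3] = 9; b[4] = 8; b[5] = 2; b[6] = 12; b[7] = 3; b[8] = 18; b[9] = 16; b[10] = 4; b[11] = 1.
The sequence repeats with period 11.
(1442 - 0) mod 11 = 1, so b[1442] = b[1] = 6.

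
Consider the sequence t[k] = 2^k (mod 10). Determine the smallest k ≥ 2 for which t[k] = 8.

3

Computing terms: t[1] = 2,  t[2] = 4,  t[3] = 8,  t[4] = 6,  t[5] = 2.
Since t[5] = t[1] = 2, the sequence is periodic with period 4.
The value 8 first appears (with k ≥ 2) at t[3].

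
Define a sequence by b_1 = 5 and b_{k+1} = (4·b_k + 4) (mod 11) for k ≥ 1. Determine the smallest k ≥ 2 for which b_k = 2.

2

We have b_1 = 5,  b_2 = 2,  b_3 = 1,  b_4 = 8,  b_5 = 3,  b_6 = 5.
The sequence repeats with period 5.
The value 2 first appears (with k ≥ 2) at b_2.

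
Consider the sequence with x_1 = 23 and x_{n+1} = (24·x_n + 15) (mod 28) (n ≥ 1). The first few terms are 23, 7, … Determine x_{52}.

11

Computing terms: x_1 = 23, x_2 = 7, x_3 = 15, x_4 = 11, x_5 = 27, x_6 = 19, x_7 = 23.
The sequence repeats with period 6.
(52 - 1) mod 6 = 3, so x_{52} = x_4 = 11.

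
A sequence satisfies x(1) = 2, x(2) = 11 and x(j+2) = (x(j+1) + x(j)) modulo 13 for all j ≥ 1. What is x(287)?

x(1) = 2, x(2) = 11, x(3) = 0, x(4) = 11, x(5) = 11, x(6) = 9, x(7) = 7, x(8) = 3, x(9) = 10, x(10) = 0, x(11) = 10, x(12) = 10, x(13) = 7, x(14) = 4, x(15) = 11, x(16) = 2, x(17) = 0, x(18) = 2, x(19) = 2, x(20) = 4, x(21) = 6, x(22) = 10, x(23) = 3, x(24) = 0, x(25) = 3, x(26) = 3, x(27) = 6, x(28) = 9, x(29) = 2, x(30) = 11.
Since (x(29), x(30)) = (x(1), x(2)) = (2, 11) (two consecutive terms determine the rest), the sequence is periodic with period 28.
(287 - 1) mod 28 = 6, so x(287) = x(7) = 7.

7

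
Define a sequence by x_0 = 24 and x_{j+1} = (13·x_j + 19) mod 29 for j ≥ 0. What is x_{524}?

We have x_0 = 24,  x_1 = 12,  x_2 = 1,  x_3 = 3,  x_4 = 0,  x_5 = 19,  x_6 = 5,  x_7 = 26,  x_8 = 9,  x_9 = 20,  x_{10} = 18,  x_{11} = 21,  x_{12} = 2,  x_{13} = 16,  x_{14} = 24.
Since x_{14} = x_0 = 24, the sequence is periodic with period 14.
(524 - 0) mod 14 = 6, so x_{524} = x_6 = 5.

5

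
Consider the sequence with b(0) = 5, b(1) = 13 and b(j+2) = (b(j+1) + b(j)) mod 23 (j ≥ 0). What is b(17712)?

We have b(0) = 5; b(1) = 13; b(2) = 18; b(3) = 8; b(4) = 3; b(5) = 11; b(6) = 14; b(7) = 2; b(8) = 16; b(9) = 18; b(10) = 11; b(11) = 6; b(12) = 17; b(13) = 0; b(14) = 17; b(15) = 17; b(16) = 11; b(17) = 5; b(18) = 16; b(19) = 21; b(20) = 14; b(21) = 12; b(22) = 3; b(23) = 15; b(24) = 18; b(25) = 10; b(26) = 5; b(27) = 15; b(28) = 20; b(29) = 12; b(30) = 9; b(31) = 21; b(32) = 7; b(33) = 5; b(34) = 12; b(35) = 17; b(36) = 6; b(37) = 0; b(38) = 6; b(39) = 6; b(40) = 12; b(41) = 18; b(42) = 7; b(43) = 2; b(44) = 9; b(45) = 11; b(46) = 20; b(47) = 8; b(48) = 5; b(49) = 13.
Since (b(48), b(49)) = (b(0), b(1)) = (5, 13) (two consecutive terms determine the rest), the sequence is periodic with period 48.
So b(17712) = b(0 + ((17712-0) mod 48)) = b(0) = 5.

5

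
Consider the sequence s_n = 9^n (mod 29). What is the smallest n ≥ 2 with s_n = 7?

We have s_1 = 9,  s_2 = 23,  s_3 = 4,  s_4 = 7,  s_5 = 5,  s_6 = 16,  s_7 = 28,  s_8 = 20,  s_9 = 6,  s_{10} = 25,  s_{11} = 22,  s_{12} = 24,  s_{13} = 13,  s_{14} = 1,  s_{15} = 9.
Since s_{15} = s_1 = 9, the sequence is periodic with period 14.
The value 7 first appears (with n ≥ 2) at s_4.

4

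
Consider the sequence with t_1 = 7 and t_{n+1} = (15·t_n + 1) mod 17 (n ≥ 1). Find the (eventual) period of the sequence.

Computing terms: t_1 = 7, t_2 = 4, t_3 = 10, t_4 = 15, t_5 = 5, t_6 = 8, t_7 = 2, t_8 = 14, t_9 = 7.
The sequence repeats with period 8.

8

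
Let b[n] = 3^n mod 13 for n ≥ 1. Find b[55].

3

b[1] = 3; b[2] = 9; b[3] = 1; b[4] = 3.
The sequence repeats with period 3.
(55 - 1) mod 3 = 0, so b[55] = b[1] = 3.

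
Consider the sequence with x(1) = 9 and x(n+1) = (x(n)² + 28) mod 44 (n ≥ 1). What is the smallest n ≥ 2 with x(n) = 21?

2

x(1) = 9,  x(2) = 21,  x(3) = 29,  x(4) = 33,  x(5) = 17,  x(6) = 9.
The sequence repeats with period 5.
The value 21 first appears (with n ≥ 2) at x(2).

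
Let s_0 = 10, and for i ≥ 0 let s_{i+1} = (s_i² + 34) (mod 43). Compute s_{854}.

16

s_0 = 10, s_1 = 5, s_2 = 16, s_3 = 32, s_4 = 26, s_5 = 22, s_6 = 2, s_7 = 38, s_8 = 16.
Since s_8 = s_2 = 16, the sequence is eventually periodic: after a pre-period of length 2 it cycles with period 6.
For i ≥ 2, s_i depends only on (i - 2) mod 6. (854 - 2) mod 6 = 0, so s_{854} = s_2 = 16.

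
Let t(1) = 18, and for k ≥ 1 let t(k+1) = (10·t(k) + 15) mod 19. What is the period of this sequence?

18

Computing terms: t(1) = 18; t(2) = 5; t(3) = 8; t(4) = 0; t(5) = 15; t(6) = 13; t(7) = 12; t(8) = 2; t(9) = 16; t(10) = 4; t(11) = 17; t(12) = 14; t(13) = 3; t(14) = 7; t(15) = 9; t(16) = 10; t(17) = 1; t(18) = 6; t(19) = 18.
The sequence repeats with period 18.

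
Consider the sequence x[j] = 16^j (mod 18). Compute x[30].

Listing terms: x[1] = 16,  x[2] = 4,  x[3] = 10,  x[4] = 16.
The sequence repeats with period 3.
(30 - 1) mod 3 = 2, so x[30] = x[3] = 10.

10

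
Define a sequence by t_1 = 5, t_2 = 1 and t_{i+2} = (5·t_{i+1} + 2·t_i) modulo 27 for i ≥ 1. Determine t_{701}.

19

Listing terms: t_1 = 5, t_2 = 1, t_3 = 15, t_4 = 23, t_5 = 10, t_6 = 15, t_7 = 14, t_8 = 19, t_9 = 15, t_{10} = 5, t_{11} = 1.
Since (t_{10}, t_{11}) = (t_1, t_2) = (5, 1) (two consecutive terms determine the rest), the sequence is periodic with period 9.
(701 - 1) mod 9 = 7, so t_{701} = t_8 = 19.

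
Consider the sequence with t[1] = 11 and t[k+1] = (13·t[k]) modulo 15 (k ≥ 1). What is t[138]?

8

We have t[1] = 11, t[2] = 8, t[3] = 14, t[4] = 2, t[5] = 11.
Since t[5] = t[1] = 11, the sequence is periodic with period 4.
(138 - 1) mod 4 = 1, so t[138] = t[2] = 8.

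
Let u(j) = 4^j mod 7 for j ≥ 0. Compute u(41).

Computing terms: u(0) = 1, u(1) = 4, u(2) = 2, u(3) = 1.
Since u(3) = u(0) = 1, the sequence is periodic with period 3.
(41 - 0) mod 3 = 2, so u(41) = u(2) = 2.

2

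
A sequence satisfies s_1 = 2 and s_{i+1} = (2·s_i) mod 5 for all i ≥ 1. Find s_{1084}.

1

Computing terms: s_1 = 2; s_2 = 4; s_3 = 3; s_4 = 1; s_5 = 2.
The sequence repeats with period 4.
So s_{1084} = s_{1 + ((1084-1) mod 4)} = s_4 = 1.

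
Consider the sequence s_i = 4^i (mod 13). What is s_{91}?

4

s_1 = 4, s_2 = 3, s_3 = 12, s_4 = 9, s_5 = 10, s_6 = 1, s_7 = 4.
Since s_7 = s_1 = 4, the sequence is periodic with period 6.
(91 - 1) mod 6 = 0, so s_{91} = s_1 = 4.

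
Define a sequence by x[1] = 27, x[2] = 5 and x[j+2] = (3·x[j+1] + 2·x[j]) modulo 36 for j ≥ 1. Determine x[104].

13

x[1] = 27,  x[2] = 5,  x[3] = 33,  x[4] = 1,  x[5] = 33,  x[6] = 29,  x[7] = 9,  x[8] = 13,  x[9] = 21,  x[10] = 17,  x[11] = 21,  x[12] = 25,  x[13] = 9,  x[14] = 5,  x[15] = 33.
Since (x[14], x[15]) = (x[2], x[3]) = (5, 33) (two consecutive terms determine the rest), the sequence is eventually periodic: after a pre-period of length 1 it cycles with period 12.
For j ≥ 2, x[j] depends only on (j - 2) mod 12. (104 - 2) mod 12 = 6, so x[104] = x[8] = 13.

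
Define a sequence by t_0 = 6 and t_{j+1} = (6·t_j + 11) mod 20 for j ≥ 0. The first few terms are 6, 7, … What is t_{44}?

5

t_0 = 6,  t_1 = 7,  t_2 = 13,  t_3 = 9,  t_4 = 5,  t_5 = 1,  t_6 = 17,  t_7 = 13.
Since t_7 = t_2 = 13, the sequence is eventually periodic: after a pre-period of length 2 it cycles with period 5.
For j ≥ 2, t_j depends only on (j - 2) mod 5. (44 - 2) mod 5 = 2, so t_{44} = t_4 = 5.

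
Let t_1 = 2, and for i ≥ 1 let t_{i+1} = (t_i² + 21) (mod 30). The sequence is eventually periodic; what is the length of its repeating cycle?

6

t_1 = 2; t_2 = 25; t_3 = 16; t_4 = 7; t_5 = 10; t_6 = 1; t_7 = 22; t_8 = 25.
Since t_8 = t_2 = 25, the sequence is eventually periodic: after a pre-period of length 1 it cycles with period 6.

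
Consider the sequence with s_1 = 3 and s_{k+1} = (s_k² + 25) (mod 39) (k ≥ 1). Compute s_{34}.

29

Listing terms: s_1 = 3; s_2 = 34; s_3 = 11; s_4 = 29; s_5 = 8; s_6 = 11.
Since s_6 = s_3 = 11, the sequence is eventually periodic: after a pre-period of length 2 it cycles with period 3.
For k ≥ 3, s_k depends only on (k - 3) mod 3. (34 - 3) mod 3 = 1, so s_{34} = s_4 = 29.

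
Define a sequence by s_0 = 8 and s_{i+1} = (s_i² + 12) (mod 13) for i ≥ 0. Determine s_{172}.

Computing terms: s_0 = 8, s_1 = 11, s_2 = 3, s_3 = 8.
Since s_3 = s_0 = 8, the sequence is periodic with period 3.
So s_{172} = s_{0 + ((172-0) mod 3)} = s_1 = 11.

11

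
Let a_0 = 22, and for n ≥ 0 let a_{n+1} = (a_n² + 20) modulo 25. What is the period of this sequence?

Listing terms: a_0 = 22; a_1 = 4; a_2 = 11; a_3 = 16; a_4 = 1; a_5 = 21; a_6 = 11.
Since a_6 = a_2 = 11, the sequence is eventually periodic: after a pre-period of length 2 it cycles with period 4.

4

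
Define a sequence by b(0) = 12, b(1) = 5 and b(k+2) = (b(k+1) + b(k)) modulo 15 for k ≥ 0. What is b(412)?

b(0) = 12,  b(1) = 5,  b(2) = 2,  b(3) = 7,  b(4) = 9,  b(5) = 1,  b(6) = 10,  b(7) = 11,  b(8) = 6,  b(9) = 2,  b(10) = 8,  b(11) = 10,  b(12) = 3,  b(13) = 13,  b(14) = 1,  b(15) = 14,  b(16) = 0,  b(17) = 14,  b(18) = 14,  b(19) = 13,  b(20) = 12,  b(21) = 10,  b(22) = 7,  b(23) = 2,  b(24) = 9,  b(25) = 11,  b(26) = 5,  b(27) = 1,  b(28) = 6,  b(29) = 7,  b(30) = 13,  b(31) = 5,  b(32) = 3,  b(33) = 8,  b(34) = 11,  b(35) = 4,  b(36) = 0,  b(37) = 4,  b(38) = 4,  b(39) = 8,  b(40) = 12,  b(41) = 5.
The sequence repeats with period 40.
(412 - 0) mod 40 = 12, so b(412) = b(12) = 3.

3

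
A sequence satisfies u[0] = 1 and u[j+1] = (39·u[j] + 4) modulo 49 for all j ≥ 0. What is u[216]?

Computing terms: u[0] = 1,  u[1] = 43,  u[2] = 15,  u[3] = 1.
Since u[3] = u[0] = 1, the sequence is periodic with period 3.
So u[216] = u[0 + ((216-0) mod 3)] = u[0] = 1.

1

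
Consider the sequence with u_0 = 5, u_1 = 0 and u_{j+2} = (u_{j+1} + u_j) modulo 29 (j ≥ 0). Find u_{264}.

10

u_0 = 5,  u_1 = 0,  u_2 = 5,  u_3 = 5,  u_4 = 10,  u_5 = 15,  u_6 = 25,  u_7 = 11,  u_8 = 7,  u_9 = 18,  u_{10} = 25,  u_{11} = 14,  u_{12} = 10,  u_{13} = 24,  u_{14} = 5,  u_{15} = 0.
The sequence repeats with period 14.
So u_{264} = u_{0 + ((264-0) mod 14)} = u_{12} = 10.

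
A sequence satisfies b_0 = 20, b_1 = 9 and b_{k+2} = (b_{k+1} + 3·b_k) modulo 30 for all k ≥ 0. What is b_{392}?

Computing terms: b_0 = 20, b_1 = 9, b_2 = 9, b_3 = 6, b_4 = 3, b_5 = 21, b_6 = 0, b_7 = 3, b_8 = 3, b_9 = 12, b_{10} = 21, b_{11} = 27, b_{12} = 0, b_{13} = 21, b_{14} = 21, b_{15} = 24, b_{16} = 27, b_{17} = 9, b_{18} = 0, b_{19} = 27, b_{20} = 27, b_{21} = 18, b_{22} = 9, b_{23} = 3, b_{24} = 0, b_{25} = 9, b_{26} = 9.
Since (b_{25}, b_{26}) = (b_1, b_2) = (9, 9) (two consecutive terms determine the rest), the sequence is eventually periodic: after a pre-period of length 1 it cycles with period 24.
For k ≥ 1, b_k depends only on (k - 1) mod 24. (392 - 1) mod 24 = 7, so b_{392} = b_8 = 3.

3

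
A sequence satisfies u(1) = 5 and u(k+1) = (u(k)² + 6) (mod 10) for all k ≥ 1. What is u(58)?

5

Computing terms: u(1) = 5; u(2) = 1; u(3) = 7; u(4) = 5.
The sequence repeats with period 3.
So u(58) = u(1 + ((58-1) mod 3)) = u(1) = 5.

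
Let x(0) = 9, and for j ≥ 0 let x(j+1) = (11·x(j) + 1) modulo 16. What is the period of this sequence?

8

We have x(0) = 9,  x(1) = 4,  x(2) = 13,  x(3) = 0,  x(4) = 1,  x(5) = 12,  x(6) = 5,  x(7) = 8,  x(8) = 9.
Since x(8) = x(0) = 9, the sequence is periodic with period 8.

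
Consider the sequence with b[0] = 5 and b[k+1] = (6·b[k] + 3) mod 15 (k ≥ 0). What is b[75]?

b[0] = 5; b[1] = 3; b[2] = 6; b[3] = 9; b[4] = 12; b[5] = 0; b[6] = 3.
Since b[6] = b[1] = 3, the sequence is eventually periodic: after a pre-period of length 1 it cycles with period 5.
For k ≥ 1, b[k] depends only on (k - 1) mod 5. (75 - 1) mod 5 = 4, so b[75] = b[5] = 0.

0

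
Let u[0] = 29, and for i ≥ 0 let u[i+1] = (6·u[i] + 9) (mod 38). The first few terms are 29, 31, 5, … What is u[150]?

33

We have u[0] = 29, u[1] = 31, u[2] = 5, u[3] = 1, u[4] = 15, u[5] = 23, u[6] = 33, u[7] = 17, u[8] = 35, u[9] = 29.
The sequence repeats with period 9.
So u[150] = u[0 + ((150-0) mod 9)] = u[6] = 33.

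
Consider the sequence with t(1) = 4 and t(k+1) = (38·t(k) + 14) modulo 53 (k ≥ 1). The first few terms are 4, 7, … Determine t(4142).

Computing terms: t(1) = 4; t(2) = 7; t(3) = 15; t(4) = 1; t(5) = 52; t(6) = 29; t(7) = 3; t(8) = 22; t(9) = 2; t(10) = 37; t(11) = 42; t(12) = 20; t(13) = 32; t(14) = 11; t(15) = 8; t(16) = 0; t(17) = 14; t(18) = 16; t(19) = 39; t(20) = 12; t(21) = 46; t(22) = 13; t(23) = 31; t(24) = 26; t(25) = 48; t(26) = 36; t(27) = 4.
Since t(27) = t(1) = 4, the sequence is periodic with period 26.
So t(4142) = t(1 + ((4142-1) mod 26)) = t(8) = 22.

22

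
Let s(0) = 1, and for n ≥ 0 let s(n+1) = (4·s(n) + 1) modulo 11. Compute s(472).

s(0) = 1; s(1) = 5; s(2) = 10; s(3) = 8; s(4) = 0; s(5) = 1.
Since s(5) = s(0) = 1, the sequence is periodic with period 5.
So s(472) = s(0 + ((472-0) mod 5)) = s(2) = 10.

10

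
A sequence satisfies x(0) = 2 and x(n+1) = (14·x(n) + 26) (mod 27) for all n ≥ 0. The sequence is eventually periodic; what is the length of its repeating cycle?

18

x(0) = 2; x(1) = 0; x(2) = 26; x(3) = 12; x(4) = 5; x(5) = 15; x(6) = 20; x(7) = 9; x(8) = 17; x(9) = 21; x(10) = 23; x(11) = 24; x(12) = 11; x(13) = 18; x(14) = 8; x(15) = 3; x(16) = 14; x(17) = 6; x(18) = 2.
The sequence repeats with period 18.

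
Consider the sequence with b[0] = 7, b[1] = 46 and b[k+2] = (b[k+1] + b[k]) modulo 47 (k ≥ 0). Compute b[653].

We have b[0] = 7,  b[1] = 46,  b[2] = 6,  b[3] = 5,  b[4] = 11,  b[5] = 16,  b[6] = 27,  b[7] = 43,  b[8] = 23,  b[9] = 19,  b[10] = 42,  b[11] = 14,  b[12] = 9,  b[13] = 23,  b[14] = 32,  b[15] = 8,  b[16] = 40,  b[17] = 1,  b[18] = 41,  b[19] = 42,  b[20] = 36,  b[21] = 31,  b[22] = 20,  b[23] = 4,  b[24] = 24,  b[25] = 28,  b[26] = 5,  b[27] = 33,  b[28] = 38,  b[29] = 24,  b[30] = 15,  b[31] = 39,  b[32] = 7,  b[33] = 46.
The sequence repeats with period 32.
So b[653] = b[0 + ((653-0) mod 32)] = b[13] = 23.

23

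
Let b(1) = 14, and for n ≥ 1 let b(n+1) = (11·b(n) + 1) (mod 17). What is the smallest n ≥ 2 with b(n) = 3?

We have b(1) = 14, b(2) = 2, b(3) = 6, b(4) = 16, b(5) = 7, b(6) = 10, b(7) = 9, b(8) = 15, b(9) = 13, b(10) = 8, b(11) = 4, b(12) = 11, b(13) = 3, b(14) = 0, b(15) = 1, b(16) = 12, b(17) = 14.
Since b(17) = b(1) = 14, the sequence is periodic with period 16.
The value 3 first appears (with n ≥ 2) at b(13).

13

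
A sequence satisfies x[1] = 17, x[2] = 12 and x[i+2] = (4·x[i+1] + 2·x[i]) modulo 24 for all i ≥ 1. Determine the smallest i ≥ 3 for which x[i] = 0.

Listing terms: x[1] = 17,  x[2] = 12,  x[3] = 10,  x[4] = 16,  x[5] = 12,  x[6] = 8,  x[7] = 8,  x[8] = 0,  x[9] = 16,  x[10] = 16,  x[11] = 0,  x[12] = 8,  x[13] = 8.
Since (x[12], x[13]) = (x[6], x[7]) = (8, 8) (two consecutive terms determine the rest), the sequence is eventually periodic: after a pre-period of length 5 it cycles with period 6.
The value 0 first appears (with i ≥ 3) at x[8].

8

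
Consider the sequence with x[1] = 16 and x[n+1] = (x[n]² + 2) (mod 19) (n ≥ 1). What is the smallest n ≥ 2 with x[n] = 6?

Computing terms: x[1] = 16; x[2] = 11; x[3] = 9; x[4] = 7; x[5] = 13; x[6] = 0; x[7] = 2; x[8] = 6; x[9] = 0.
Since x[9] = x[6] = 0, the sequence is eventually periodic: after a pre-period of length 5 it cycles with period 3.
The value 6 first appears (with n ≥ 2) at x[8].

8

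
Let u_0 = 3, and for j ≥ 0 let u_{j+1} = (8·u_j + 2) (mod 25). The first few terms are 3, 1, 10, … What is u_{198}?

15

Listing terms: u_0 = 3, u_1 = 1, u_2 = 10, u_3 = 7, u_4 = 8, u_5 = 16, u_6 = 5, u_7 = 17, u_8 = 13, u_9 = 6, u_{10} = 0, u_{11} = 2, u_{12} = 18, u_{13} = 21, u_{14} = 20, u_{15} = 12, u_{16} = 23, u_{17} = 11, u_{18} = 15, u_{19} = 22, u_{20} = 3.
Since u_{20} = u_0 = 3, the sequence is periodic with period 20.
So u_{198} = u_{0 + ((198-0) mod 20)} = u_{18} = 15.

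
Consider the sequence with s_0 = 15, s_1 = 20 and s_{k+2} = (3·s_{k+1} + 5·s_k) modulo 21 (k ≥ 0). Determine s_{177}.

We have s_0 = 15; s_1 = 20; s_2 = 9; s_3 = 1; s_4 = 6; s_5 = 2; s_6 = 15; s_7 = 13; s_8 = 9; s_9 = 8; s_{10} = 6; s_{11} = 16; s_{12} = 15; s_{13} = 20.
The sequence repeats with period 12.
So s_{177} = s_{0 + ((177-0) mod 12)} = s_9 = 8.

8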